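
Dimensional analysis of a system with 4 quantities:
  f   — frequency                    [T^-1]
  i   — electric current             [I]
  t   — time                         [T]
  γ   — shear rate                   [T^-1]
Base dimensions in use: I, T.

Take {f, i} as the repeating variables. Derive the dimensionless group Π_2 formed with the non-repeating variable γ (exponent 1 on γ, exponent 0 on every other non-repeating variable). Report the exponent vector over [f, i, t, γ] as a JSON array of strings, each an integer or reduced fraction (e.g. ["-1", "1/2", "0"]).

Write exponents as rows I,T / cols f,i,t,γ:
  I: [ 0  1  0  0]
  T: [-1  0  1 -1]
Echelon form has 2 nonzero rows (pivots: f,i)
Repeat: f,i; free: t,γ
RREF:
  r0: [   1    0   -1    1]
  r1: [   0    1    0    0]
Fix exponent of γ at 1, t at 0; solve each RREF row for its pivot's exponent:
  r0: exp(f) + (1)·1 = 0 ⇒ exp(f) = -1
  r1: exp(i) + (0)·1 = 0 ⇒ exp(i) = 0
Π_2 = f^-1 · γ

["-1", "0", "0", "1"]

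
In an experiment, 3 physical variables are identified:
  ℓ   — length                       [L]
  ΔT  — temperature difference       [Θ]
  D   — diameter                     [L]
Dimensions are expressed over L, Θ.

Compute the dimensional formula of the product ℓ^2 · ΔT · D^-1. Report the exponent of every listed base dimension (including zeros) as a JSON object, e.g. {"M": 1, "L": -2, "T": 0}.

{"L": 1, "Θ": 1}

Exponent matrix [L,Θ] × [ℓ,ΔT,D]:
  L: [ 1  0  1]
  Θ: [ 0  1  0]
  [L]: (2)·1+(1)·0+(-1)·1 = 1
  [Θ]: (2)·0+(1)·1+(-1)·0 = 1
⇒ L Θ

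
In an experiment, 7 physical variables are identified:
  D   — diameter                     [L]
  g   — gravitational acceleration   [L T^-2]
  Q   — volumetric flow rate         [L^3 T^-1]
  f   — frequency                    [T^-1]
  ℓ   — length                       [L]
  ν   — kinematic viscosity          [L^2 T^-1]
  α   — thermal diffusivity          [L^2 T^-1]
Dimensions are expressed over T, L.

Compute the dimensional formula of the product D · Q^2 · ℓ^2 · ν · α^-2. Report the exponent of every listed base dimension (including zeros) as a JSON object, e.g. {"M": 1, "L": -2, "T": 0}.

{"T": -1, "L": 7}

Write exponents as rows T,L / cols D,g,Q,f,ℓ,ν,α:
  T: [ 0 -2 -1 -1  0 -1 -1]
  L: [ 1  1  3  0  1  2  2]
  [T]: (1)·0+(2)·-1+(2)·0+(1)·-1+(-2)·-1 = -1
  [L]: (1)·1+(2)·3+(2)·1+(1)·2+(-2)·2 = 7
⇒ T^-1 L^7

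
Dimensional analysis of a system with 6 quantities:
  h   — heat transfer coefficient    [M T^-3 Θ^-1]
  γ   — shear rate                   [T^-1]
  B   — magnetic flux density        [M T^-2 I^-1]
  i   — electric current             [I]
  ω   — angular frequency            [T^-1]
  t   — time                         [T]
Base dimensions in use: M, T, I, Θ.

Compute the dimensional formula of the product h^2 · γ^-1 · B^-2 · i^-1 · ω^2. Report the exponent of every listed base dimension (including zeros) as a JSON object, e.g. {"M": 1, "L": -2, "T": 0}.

Write exponents as rows M,T,I,Θ / cols h,γ,B,i,ω,t:
  M: [ 1  0  1  0  0  0]
  T: [-3 -1 -2  0 -1  1]
  I: [ 0  0 -1  1  0  0]
  Θ: [-1  0  0  0  0  0]
  [M]: (2)·1+(-1)·0+(-2)·1+(-1)·0+(2)·0 = 0
  [T]: (2)·-3+(-1)·-1+(-2)·-2+(-1)·0+(2)·-1 = -3
  [I]: (2)·0+(-1)·0+(-2)·-1+(-1)·1+(2)·0 = 1
  [Θ]: (2)·-1+(-1)·0+(-2)·0+(-1)·0+(2)·0 = -2
⇒ T^-3 I Θ^-2

{"M": 0, "T": -3, "I": 1, "Θ": -2}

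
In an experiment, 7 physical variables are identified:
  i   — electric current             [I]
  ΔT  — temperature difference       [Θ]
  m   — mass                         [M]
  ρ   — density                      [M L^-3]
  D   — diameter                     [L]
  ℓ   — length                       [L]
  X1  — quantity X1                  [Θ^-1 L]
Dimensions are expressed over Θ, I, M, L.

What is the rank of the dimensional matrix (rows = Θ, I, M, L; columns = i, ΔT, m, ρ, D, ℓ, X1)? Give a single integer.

Write exponents as rows Θ,I,M,L / cols i,ΔT,m,ρ,D,ℓ,X1:
  Θ: [ 0  1  0  0  0  0 -1]
  I: [ 1  0  0  0  0  0  0]
  M: [ 0  0  1  1  0  0  0]
  L: [ 0  0  0 -3  1  1  1]
Echelon form has 4 nonzero rows (pivots: i,ΔT,m,ρ)

4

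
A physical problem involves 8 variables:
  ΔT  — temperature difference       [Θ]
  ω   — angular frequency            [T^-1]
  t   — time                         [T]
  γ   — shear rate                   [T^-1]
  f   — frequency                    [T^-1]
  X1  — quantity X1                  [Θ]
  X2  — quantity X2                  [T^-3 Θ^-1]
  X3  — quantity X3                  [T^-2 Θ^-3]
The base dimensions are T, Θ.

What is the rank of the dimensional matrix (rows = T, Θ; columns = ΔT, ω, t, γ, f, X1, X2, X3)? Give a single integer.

2

Write exponents as rows T,Θ / cols ΔT,ω,t,γ,f,X1,X2,X3:
  T: [ 0 -1  1 -1 -1  0 -3 -2]
  Θ: [ 1  0  0  0  0  1 -1 -3]
Echelon form has 2 nonzero rows (pivots: ΔT,ω)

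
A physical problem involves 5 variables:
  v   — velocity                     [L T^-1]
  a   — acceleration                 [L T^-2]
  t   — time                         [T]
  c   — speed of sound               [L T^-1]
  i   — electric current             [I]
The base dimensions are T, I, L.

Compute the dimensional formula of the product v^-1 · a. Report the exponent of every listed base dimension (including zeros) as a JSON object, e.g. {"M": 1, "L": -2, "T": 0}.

{"T": -1, "I": 0, "L": 0}

Exponent matrix [T,I,L] × [v,a,t,c,i]:
  T: [-1 -2  1 -1  0]
  I: [ 0  0  0  0  1]
  L: [ 1  1  0  1  0]
  [T]: (-1)·-1+(1)·-2 = -1
  [I]: (-1)·0+(1)·0 = 0
  [L]: (-1)·1+(1)·1 = 0
⇒ T^-1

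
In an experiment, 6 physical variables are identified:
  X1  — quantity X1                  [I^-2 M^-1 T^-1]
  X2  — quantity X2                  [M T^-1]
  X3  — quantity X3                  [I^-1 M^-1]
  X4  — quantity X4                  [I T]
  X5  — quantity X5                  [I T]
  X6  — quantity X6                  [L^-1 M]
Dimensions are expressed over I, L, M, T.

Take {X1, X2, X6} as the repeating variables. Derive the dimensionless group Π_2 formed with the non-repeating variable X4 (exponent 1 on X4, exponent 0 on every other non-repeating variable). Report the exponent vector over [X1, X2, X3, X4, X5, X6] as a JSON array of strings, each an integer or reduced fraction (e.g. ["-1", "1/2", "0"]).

Dimensional matrix (I×L×M×T by X1×X2×X3×X4×X5×X6):
  I: [-2  0 -1  1  1  0]
  L: [ 0  0  0  0  0 -1]
  M: [-1  1 -1  0  0  1]
  T: [-1 -1  0  1  1  0]
RREF → pivots at {X1,X2,X6} ⇒ r = 3
Pivot set = {X1,X2,X6}, free = {X3,X4,X5}
RREF:
  r0: [   1    0  1/2 -1/2 -1/2    0]
  r1: [   0    1 -1/2 -1/2 -1/2    0]
  r2: [   0    0    0    0    0    1]
  r3: [   0    0    0    0    0    0]
Fix exponent of X4 at 1, X3 at 0, X5 at 0; solve each RREF row for its pivot's exponent:
  r0: exp(X1) + (-1/2)·1 = 0 ⇒ exp(X1) = 1/2
  r1: exp(X2) + (-1/2)·1 = 0 ⇒ exp(X2) = 1/2
  r2: exp(X6) + (0)·1 = 0 ⇒ exp(X6) = 0
Π_2 = X1^(1/2) · X2^(1/2) · X4

["1/2", "1/2", "0", "1", "0", "0"]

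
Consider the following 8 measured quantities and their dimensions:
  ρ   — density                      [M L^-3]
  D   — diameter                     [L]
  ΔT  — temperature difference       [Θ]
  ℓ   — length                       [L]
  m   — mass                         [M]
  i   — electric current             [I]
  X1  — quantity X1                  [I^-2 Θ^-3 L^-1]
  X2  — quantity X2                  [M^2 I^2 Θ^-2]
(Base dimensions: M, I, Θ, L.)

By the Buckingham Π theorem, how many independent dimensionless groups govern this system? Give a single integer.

4

Dimensional matrix (M×I×Θ×L by ρ×D×ΔT×ℓ×m×i×X1×X2):
  M: [ 1  0  0  0  1  0  0  2]
  I: [ 0  0  0  0  0  1 -2  2]
  Θ: [ 0  0  1  0  0  0 -3 -2]
  L: [-3  1  0  1  0  0 -1  0]
Echelon form has 4 nonzero rows (pivots: ρ,D,ΔT,i)
Π count = n − r = 8 − 4 = 4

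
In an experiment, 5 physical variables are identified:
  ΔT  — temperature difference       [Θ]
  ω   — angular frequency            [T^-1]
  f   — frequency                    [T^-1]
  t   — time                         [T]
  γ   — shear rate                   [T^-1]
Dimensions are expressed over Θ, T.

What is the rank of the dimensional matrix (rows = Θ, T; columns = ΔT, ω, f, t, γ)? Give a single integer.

2

Dimensional matrix (Θ×T by ΔT×ω×f×t×γ):
  Θ: [ 1  0  0  0  0]
  T: [ 0 -1 -1  1 -1]
Row reduction gives pivot columns ΔT,ω; rank = 2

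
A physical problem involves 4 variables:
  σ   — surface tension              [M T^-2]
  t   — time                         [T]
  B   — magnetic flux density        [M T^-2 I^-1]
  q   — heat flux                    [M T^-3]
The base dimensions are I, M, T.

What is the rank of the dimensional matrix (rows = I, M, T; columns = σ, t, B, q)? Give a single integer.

Write exponents as rows I,M,T / cols σ,t,B,q:
  I: [ 0  0 -1  0]
  M: [ 1  0  1  1]
  T: [-2  1 -2 -3]
RREF → pivots at {σ,t,B} ⇒ r = 3

3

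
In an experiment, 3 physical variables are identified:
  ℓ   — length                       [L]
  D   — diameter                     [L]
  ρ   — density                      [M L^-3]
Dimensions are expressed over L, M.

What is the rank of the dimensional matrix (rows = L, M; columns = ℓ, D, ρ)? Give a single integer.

2

Exponent matrix [L,M] × [ℓ,D,ρ]:
  L: [ 1  1 -3]
  M: [ 0  0  1]
Row reduction gives pivot columns ℓ,ρ; rank = 2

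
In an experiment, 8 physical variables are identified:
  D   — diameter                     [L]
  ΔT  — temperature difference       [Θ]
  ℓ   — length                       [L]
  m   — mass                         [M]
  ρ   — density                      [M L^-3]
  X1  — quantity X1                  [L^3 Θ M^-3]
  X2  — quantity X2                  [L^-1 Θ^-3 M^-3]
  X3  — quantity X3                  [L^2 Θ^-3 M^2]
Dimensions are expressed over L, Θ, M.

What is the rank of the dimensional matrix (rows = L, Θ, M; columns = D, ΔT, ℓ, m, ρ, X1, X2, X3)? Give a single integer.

Write exponents as rows L,Θ,M / cols D,ΔT,ℓ,m,ρ,X1,X2,X3:
  L: [ 1  0  1  0 -3  3 -1  2]
  Θ: [ 0  1  0  0  0  1 -3 -3]
  M: [ 0  0  0  1  1 -3 -3  2]
RREF → pivots at {D,ΔT,m} ⇒ r = 3

3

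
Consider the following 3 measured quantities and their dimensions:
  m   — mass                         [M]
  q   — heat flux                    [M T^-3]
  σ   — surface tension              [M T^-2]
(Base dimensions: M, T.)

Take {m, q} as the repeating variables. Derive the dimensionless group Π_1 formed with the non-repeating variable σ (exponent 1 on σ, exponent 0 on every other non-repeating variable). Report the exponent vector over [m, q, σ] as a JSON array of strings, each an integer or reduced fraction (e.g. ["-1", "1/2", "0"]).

["-1/3", "-2/3", "1"]

Exponent matrix [M,T] × [m,q,σ]:
  M: [ 1  1  1]
  T: [ 0 -3 -2]
Row reduction gives pivot columns m,q; rank = 2
Repeat: m,q; free: σ
RREF:
  r0: [   1    0  1/3]
  r1: [   0    1  2/3]
Fix exponent of σ at 1; solve each RREF row for its pivot's exponent:
  r0: exp(m) + (1/3)·1 = 0 ⇒ exp(m) = -1/3
  r1: exp(q) + (2/3)·1 = 0 ⇒ exp(q) = -2/3
Π_1 = m^(-1/3) · q^(-2/3) · σ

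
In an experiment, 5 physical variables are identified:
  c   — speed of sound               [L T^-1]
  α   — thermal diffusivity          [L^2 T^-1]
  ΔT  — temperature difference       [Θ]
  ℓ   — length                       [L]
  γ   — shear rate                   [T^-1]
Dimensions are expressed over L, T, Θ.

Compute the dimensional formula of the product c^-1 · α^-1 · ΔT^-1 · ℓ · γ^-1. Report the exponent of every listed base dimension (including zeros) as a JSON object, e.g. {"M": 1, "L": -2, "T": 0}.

Exponent matrix [L,T,Θ] × [c,α,ΔT,ℓ,γ]:
  L: [ 1  2  0  1  0]
  T: [-1 -1  0  0 -1]
  Θ: [ 0  0  1  0  0]
  [L]: (-1)·1+(-1)·2+(-1)·0+(1)·1+(-1)·0 = -2
  [T]: (-1)·-1+(-1)·-1+(-1)·0+(1)·0+(-1)·-1 = 3
  [Θ]: (-1)·0+(-1)·0+(-1)·1+(1)·0+(-1)·0 = -1
⇒ L^-2 T^3 Θ^-1

{"L": -2, "T": 3, "Θ": -1}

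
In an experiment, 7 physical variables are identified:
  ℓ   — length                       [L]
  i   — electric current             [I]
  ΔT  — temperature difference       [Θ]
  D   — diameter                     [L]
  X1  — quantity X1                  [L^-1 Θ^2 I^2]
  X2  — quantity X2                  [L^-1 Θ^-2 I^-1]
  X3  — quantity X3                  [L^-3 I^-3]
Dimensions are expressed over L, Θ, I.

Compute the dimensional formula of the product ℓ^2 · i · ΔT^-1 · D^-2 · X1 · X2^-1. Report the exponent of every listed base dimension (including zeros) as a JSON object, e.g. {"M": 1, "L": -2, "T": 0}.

{"L": 0, "Θ": 3, "I": 4}

Dimensional matrix (L×Θ×I by ℓ×i×ΔT×D×X1×X2×X3):
  L: [ 1  0  0  1 -1 -1 -3]
  Θ: [ 0  0  1  0  2 -2  0]
  I: [ 0  1  0  0  2 -1 -3]
  [L]: (2)·1+(1)·0+(-1)·0+(-2)·1+(1)·-1+(-1)·-1 = 0
  [Θ]: (2)·0+(1)·0+(-1)·1+(-2)·0+(1)·2+(-1)·-2 = 3
  [I]: (2)·0+(1)·1+(-1)·0+(-2)·0+(1)·2+(-1)·-1 = 4
⇒ Θ^3 I^4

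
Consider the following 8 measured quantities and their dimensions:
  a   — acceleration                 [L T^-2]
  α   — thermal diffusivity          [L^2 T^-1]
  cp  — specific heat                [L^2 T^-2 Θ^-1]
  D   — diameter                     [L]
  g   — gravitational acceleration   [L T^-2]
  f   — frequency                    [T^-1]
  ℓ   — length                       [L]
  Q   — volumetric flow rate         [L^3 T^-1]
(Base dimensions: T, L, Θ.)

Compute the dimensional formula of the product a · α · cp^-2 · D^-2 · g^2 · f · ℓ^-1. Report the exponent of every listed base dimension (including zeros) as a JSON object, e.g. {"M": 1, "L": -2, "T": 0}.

{"T": -4, "L": -2, "Θ": 2}

Dimensional matrix (T×L×Θ by a×α×cp×D×g×f×ℓ×Q):
  T: [-2 -1 -2  0 -2 -1  0 -1]
  L: [ 1  2  2  1  1  0  1  3]
  Θ: [ 0  0 -1  0  0  0  0  0]
  [T]: (1)·-2+(1)·-1+(-2)·-2+(-2)·0+(2)·-2+(1)·-1+(-1)·0 = -4
  [L]: (1)·1+(1)·2+(-2)·2+(-2)·1+(2)·1+(1)·0+(-1)·1 = -2
  [Θ]: (1)·0+(1)·0+(-2)·-1+(-2)·0+(2)·0+(1)·0+(-1)·0 = 2
⇒ T^-4 L^-2 Θ^2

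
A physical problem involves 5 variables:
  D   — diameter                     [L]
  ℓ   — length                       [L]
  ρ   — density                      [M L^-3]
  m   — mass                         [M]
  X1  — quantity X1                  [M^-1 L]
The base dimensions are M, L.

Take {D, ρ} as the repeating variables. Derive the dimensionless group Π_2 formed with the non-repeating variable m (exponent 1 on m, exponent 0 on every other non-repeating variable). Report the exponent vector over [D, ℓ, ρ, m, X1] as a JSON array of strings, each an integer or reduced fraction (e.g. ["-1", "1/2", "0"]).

Exponent matrix [M,L] × [D,ℓ,ρ,m,X1]:
  M: [ 0  0  1  1 -1]
  L: [ 1  1 -3  0  1]
Row reduction gives pivot columns D,ρ; rank = 2
Pivot set = {D,ρ}, free = {ℓ,m,X1}
RREF:
  r0: [   1    1    0    3   -2]
  r1: [   0    0    1    1   -1]
Fix exponent of m at 1, ℓ at 0, X1 at 0; solve each RREF row for its pivot's exponent:
  r0: exp(D) + (3)·1 = 0 ⇒ exp(D) = -3
  r1: exp(ρ) + (1)·1 = 0 ⇒ exp(ρ) = -1
Π_2 = D^-3 · ρ^-1 · m

["-3", "0", "-1", "1", "0"]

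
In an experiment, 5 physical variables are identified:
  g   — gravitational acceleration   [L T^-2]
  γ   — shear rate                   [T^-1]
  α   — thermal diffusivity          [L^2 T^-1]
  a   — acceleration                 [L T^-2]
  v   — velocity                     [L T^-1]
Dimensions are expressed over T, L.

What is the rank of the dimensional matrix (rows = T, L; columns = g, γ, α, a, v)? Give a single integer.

2

Write exponents as rows T,L / cols g,γ,α,a,v:
  T: [-2 -1 -1 -2 -1]
  L: [ 1  0  2  1  1]
Row reduction gives pivot columns g,γ; rank = 2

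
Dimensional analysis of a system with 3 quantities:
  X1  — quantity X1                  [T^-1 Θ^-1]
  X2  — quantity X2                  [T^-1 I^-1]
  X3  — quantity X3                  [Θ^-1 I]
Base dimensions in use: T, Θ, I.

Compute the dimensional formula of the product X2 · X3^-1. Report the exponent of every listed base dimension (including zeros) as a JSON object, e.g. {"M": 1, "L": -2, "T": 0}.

{"T": -1, "Θ": 1, "I": -2}

Exponent matrix [T,Θ,I] × [X1,X2,X3]:
  T: [-1 -1  0]
  Θ: [-1  0 -1]
  I: [ 0 -1  1]
  [T]: (1)·-1+(-1)·0 = -1
  [Θ]: (1)·0+(-1)·-1 = 1
  [I]: (1)·-1+(-1)·1 = -2
⇒ T^-1 Θ I^-2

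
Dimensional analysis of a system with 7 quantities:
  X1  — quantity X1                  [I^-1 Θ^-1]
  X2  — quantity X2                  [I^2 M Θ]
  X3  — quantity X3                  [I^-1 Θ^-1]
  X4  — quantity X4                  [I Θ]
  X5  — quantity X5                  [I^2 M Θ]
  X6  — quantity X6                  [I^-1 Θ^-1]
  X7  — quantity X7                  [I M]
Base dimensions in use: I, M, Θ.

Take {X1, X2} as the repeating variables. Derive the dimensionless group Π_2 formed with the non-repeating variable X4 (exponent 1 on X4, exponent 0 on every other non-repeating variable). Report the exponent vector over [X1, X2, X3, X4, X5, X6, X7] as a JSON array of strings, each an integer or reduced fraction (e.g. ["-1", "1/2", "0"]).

Exponent matrix [I,M,Θ] × [X1,X2,X3,X4,X5,X6,X7]:
  I: [-1  2 -1  1  2 -1  1]
  M: [ 0  1  0  0  1  0  1]
  Θ: [-1  1 -1  1  1 -1  0]
RREF → pivots at {X1,X2} ⇒ r = 2
Pivot set = {X1,X2}, free = {X3,X4,X5,X6,X7}
RREF:
  r0: [   1    0    1   -1    0    1    1]
  r1: [   0    1    0    0    1    0    1]
  r2: [   0    0    0    0    0    0    0]
Fix exponent of X4 at 1, X3 at 0, X5 at 0, X6 at 0, X7 at 0; solve each RREF row for its pivot's exponent:
  r0: exp(X1) + (-1)·1 = 0 ⇒ exp(X1) = 1
  r1: exp(X2) + (0)·1 = 0 ⇒ exp(X2) = 0
Π_2 = X1 · X4

["1", "0", "0", "1", "0", "0", "0"]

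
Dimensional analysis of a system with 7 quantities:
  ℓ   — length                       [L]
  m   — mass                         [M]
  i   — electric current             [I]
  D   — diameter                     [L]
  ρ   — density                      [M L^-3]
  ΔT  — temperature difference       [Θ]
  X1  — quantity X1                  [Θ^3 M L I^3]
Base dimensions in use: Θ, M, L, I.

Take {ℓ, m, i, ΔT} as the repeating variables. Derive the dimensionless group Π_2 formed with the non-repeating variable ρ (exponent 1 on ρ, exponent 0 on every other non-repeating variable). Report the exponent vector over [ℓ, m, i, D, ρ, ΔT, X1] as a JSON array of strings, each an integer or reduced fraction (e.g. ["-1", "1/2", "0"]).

Dimensional matrix (Θ×M×L×I by ℓ×m×i×D×ρ×ΔT×X1):
  Θ: [ 0  0  0  0  0  1  3]
  M: [ 0  1  0  0  1  0  1]
  L: [ 1  0  0  1 -3  0  1]
  I: [ 0  0  1  0  0  0  3]
Row reduction gives pivot columns ℓ,m,i,ΔT; rank = 4
Repeat: ℓ,m,i,ΔT; free: D,ρ,X1
RREF:
  r0: [   1    0    0    1   -3    0    1]
  r1: [   0    1    0    0    1    0    1]
  r2: [   0    0    1    0    0    0    3]
  r3: [   0    0    0    0    0    1    3]
Fix exponent of ρ at 1, D at 0, X1 at 0; solve each RREF row for its pivot's exponent:
  r0: exp(ℓ) + (-3)·1 = 0 ⇒ exp(ℓ) = 3
  r1: exp(m) + (1)·1 = 0 ⇒ exp(m) = -1
  r2: exp(i) + (0)·1 = 0 ⇒ exp(i) = 0
  r3: exp(ΔT) + (0)·1 = 0 ⇒ exp(ΔT) = 0
Π_2 = ℓ^3 · m^-1 · ρ

["3", "-1", "0", "0", "1", "0", "0"]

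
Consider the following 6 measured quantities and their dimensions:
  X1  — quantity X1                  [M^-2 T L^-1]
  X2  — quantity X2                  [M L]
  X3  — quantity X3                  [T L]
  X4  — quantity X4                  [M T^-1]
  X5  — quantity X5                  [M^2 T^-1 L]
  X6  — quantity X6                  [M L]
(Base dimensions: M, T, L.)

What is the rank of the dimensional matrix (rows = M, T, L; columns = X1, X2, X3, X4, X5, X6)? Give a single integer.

2

Dimensional matrix (M×T×L by X1×X2×X3×X4×X5×X6):
  M: [-2  1  0  1  2  1]
  T: [ 1  0  1 -1 -1  0]
  L: [-1  1  1  0  1  1]
Row reduction gives pivot columns X1,X2; rank = 2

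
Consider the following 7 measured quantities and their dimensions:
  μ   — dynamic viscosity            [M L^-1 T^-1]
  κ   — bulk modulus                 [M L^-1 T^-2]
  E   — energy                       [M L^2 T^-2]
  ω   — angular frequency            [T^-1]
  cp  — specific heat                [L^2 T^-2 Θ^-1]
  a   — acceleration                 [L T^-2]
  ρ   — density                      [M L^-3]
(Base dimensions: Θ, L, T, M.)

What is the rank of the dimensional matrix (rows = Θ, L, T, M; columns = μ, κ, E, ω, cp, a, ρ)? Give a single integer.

Dimensional matrix (Θ×L×T×M by μ×κ×E×ω×cp×a×ρ):
  Θ: [ 0  0  0  0 -1  0  0]
  L: [-1 -1  2  0  2  1 -3]
  T: [-1 -2 -2 -1 -2 -2  0]
  M: [ 1  1  1  0  0  0  1]
Row reduction gives pivot columns μ,κ,E,cp; rank = 4

4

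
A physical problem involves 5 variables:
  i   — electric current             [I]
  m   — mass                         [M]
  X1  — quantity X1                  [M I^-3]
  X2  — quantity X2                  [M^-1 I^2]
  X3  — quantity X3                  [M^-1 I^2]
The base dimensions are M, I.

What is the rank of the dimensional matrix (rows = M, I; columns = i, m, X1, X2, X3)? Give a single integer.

2

Exponent matrix [M,I] × [i,m,X1,X2,X3]:
  M: [ 0  1  1 -1 -1]
  I: [ 1  0 -3  2  2]
Row reduction gives pivot columns i,m; rank = 2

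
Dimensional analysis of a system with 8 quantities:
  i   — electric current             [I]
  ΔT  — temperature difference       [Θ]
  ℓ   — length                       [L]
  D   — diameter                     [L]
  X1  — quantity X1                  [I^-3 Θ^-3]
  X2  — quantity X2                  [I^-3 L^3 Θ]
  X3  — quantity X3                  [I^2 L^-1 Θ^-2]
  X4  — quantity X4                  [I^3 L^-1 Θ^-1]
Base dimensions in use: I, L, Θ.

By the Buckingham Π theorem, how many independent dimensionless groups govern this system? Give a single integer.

Dimensional matrix (I×L×Θ by i×ΔT×ℓ×D×X1×X2×X3×X4):
  I: [ 1  0  0  0 -3 -3  2  3]
  L: [ 0  0  1  1  0  3 -1 -1]
  Θ: [ 0  1  0  0 -3  1 -2 -1]
RREF → pivots at {i,ΔT,ℓ} ⇒ r = 3
n=8, r=3 ⇒ 5 dimensionless groups

5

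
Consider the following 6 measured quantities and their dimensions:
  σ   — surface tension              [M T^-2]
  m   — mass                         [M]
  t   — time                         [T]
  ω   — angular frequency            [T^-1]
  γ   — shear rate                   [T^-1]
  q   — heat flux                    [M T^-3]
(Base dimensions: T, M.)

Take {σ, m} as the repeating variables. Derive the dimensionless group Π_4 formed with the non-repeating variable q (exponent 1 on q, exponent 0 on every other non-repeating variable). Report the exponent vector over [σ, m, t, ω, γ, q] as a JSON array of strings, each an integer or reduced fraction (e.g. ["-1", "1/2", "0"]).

Exponent matrix [T,M] × [σ,m,t,ω,γ,q]:
  T: [-2  0  1 -1 -1 -3]
  M: [ 1  1  0  0  0  1]
Echelon form has 2 nonzero rows (pivots: σ,m)
Repeat: σ,m; free: t,ω,γ,q
RREF:
  r0: [   1    0 -1/2  1/2  1/2  3/2]
  r1: [   0    1  1/2 -1/2 -1/2 -1/2]
Fix exponent of q at 1, t at 0, ω at 0, γ at 0; solve each RREF row for its pivot's exponent:
  r0: exp(σ) + (3/2)·1 = 0 ⇒ exp(σ) = -3/2
  r1: exp(m) + (-1/2)·1 = 0 ⇒ exp(m) = 1/2
Π_4 = σ^(-3/2) · m^(1/2) · q

["-3/2", "1/2", "0", "0", "0", "1"]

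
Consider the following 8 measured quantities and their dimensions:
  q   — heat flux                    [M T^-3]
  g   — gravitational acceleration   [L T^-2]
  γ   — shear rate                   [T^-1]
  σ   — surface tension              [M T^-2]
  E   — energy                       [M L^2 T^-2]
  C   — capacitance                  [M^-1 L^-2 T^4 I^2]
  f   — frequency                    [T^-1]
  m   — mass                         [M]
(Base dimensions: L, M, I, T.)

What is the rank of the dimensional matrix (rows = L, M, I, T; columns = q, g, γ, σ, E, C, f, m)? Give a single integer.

4

Write exponents as rows L,M,I,T / cols q,g,γ,σ,E,C,f,m:
  L: [ 0  1  0  0  2 -2  0  0]
  M: [ 1  0  0  1  1 -1  0  1]
  I: [ 0  0  0  0  0  2  0  0]
  T: [-3 -2 -1 -2 -2  4 -1  0]
RREF → pivots at {q,g,γ,C} ⇒ r = 4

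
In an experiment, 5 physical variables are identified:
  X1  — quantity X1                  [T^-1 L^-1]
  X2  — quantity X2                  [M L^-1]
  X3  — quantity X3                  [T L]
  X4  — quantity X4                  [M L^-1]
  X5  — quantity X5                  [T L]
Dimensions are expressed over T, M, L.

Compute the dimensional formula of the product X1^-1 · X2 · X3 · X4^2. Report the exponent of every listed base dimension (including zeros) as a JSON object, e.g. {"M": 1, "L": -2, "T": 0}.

{"T": 2, "M": 3, "L": -1}

Dimensional matrix (T×M×L by X1×X2×X3×X4×X5):
  T: [-1  0  1  0  1]
  M: [ 0  1  0  1  0]
  L: [-1 -1  1 -1  1]
  [T]: (-1)·-1+(1)·0+(1)·1+(2)·0 = 2
  [M]: (-1)·0+(1)·1+(1)·0+(2)·1 = 3
  [L]: (-1)·-1+(1)·-1+(1)·1+(2)·-1 = -1
⇒ T^2 M^3 L^-1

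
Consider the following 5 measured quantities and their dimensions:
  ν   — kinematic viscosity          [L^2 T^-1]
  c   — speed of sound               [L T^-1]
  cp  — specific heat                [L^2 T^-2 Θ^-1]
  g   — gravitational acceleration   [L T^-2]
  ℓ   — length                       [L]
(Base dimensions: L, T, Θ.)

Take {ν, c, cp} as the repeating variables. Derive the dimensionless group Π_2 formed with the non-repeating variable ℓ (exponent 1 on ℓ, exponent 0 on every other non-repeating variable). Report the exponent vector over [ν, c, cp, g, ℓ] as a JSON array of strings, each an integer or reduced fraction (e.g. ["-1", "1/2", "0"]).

Exponent matrix [L,T,Θ] × [ν,c,cp,g,ℓ]:
  L: [ 2  1  2  1  1]
  T: [-1 -1 -2 -2  0]
  Θ: [ 0  0 -1  0  0]
RREF → pivots at {ν,c,cp} ⇒ r = 3
Repeat: ν,c,cp; free: g,ℓ
RREF:
  r0: [   1    0    0   -1    1]
  r1: [   0    1    0    3   -1]
  r2: [   0    0    1    0    0]
Fix exponent of ℓ at 1, g at 0; solve each RREF row for its pivot's exponent:
  r0: exp(ν) + (1)·1 = 0 ⇒ exp(ν) = -1
  r1: exp(c) + (-1)·1 = 0 ⇒ exp(c) = 1
  r2: exp(cp) + (0)·1 = 0 ⇒ exp(cp) = 0
Π_2 = ν^-1 · c · ℓ

["-1", "1", "0", "0", "1"]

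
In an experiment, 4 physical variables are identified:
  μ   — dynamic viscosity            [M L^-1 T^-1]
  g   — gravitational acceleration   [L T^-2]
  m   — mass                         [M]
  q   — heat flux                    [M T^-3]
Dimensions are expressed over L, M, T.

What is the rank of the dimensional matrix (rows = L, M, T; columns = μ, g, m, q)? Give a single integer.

3

Write exponents as rows L,M,T / cols μ,g,m,q:
  L: [-1  1  0  0]
  M: [ 1  0  1  1]
  T: [-1 -2  0 -3]
Echelon form has 3 nonzero rows (pivots: μ,g,m)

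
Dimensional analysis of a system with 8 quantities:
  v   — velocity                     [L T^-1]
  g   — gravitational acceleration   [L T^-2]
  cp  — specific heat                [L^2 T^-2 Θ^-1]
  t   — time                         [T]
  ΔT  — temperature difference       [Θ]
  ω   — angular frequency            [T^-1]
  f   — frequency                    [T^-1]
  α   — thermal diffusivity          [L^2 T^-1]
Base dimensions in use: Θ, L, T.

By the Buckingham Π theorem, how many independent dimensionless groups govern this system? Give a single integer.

Dimensional matrix (Θ×L×T by v×g×cp×t×ΔT×ω×f×α):
  Θ: [ 0  0 -1  0  1  0  0  0]
  L: [ 1  1  2  0  0  0  0  2]
  T: [-1 -2 -2  1  0 -1 -1 -1]
Row reduction gives pivot columns v,g,cp; rank = 3
n=8, r=3 ⇒ 5 dimensionless groups

5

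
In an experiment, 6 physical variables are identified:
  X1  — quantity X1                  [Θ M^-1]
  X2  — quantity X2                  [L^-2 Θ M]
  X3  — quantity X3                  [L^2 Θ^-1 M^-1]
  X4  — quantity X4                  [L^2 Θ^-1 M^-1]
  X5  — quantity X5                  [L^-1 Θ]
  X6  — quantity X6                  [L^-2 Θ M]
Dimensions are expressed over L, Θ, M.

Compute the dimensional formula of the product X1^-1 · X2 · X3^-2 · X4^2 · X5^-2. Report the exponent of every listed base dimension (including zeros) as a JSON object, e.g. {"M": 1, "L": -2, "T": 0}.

{"L": 0, "Θ": -2, "M": 2}

Dimensional matrix (L×Θ×M by X1×X2×X3×X4×X5×X6):
  L: [ 0 -2  2  2 -1 -2]
  Θ: [ 1  1 -1 -1  1  1]
  M: [-1  1 -1 -1  0  1]
  [L]: (-1)·0+(1)·-2+(-2)·2+(2)·2+(-2)·-1 = 0
  [Θ]: (-1)·1+(1)·1+(-2)·-1+(2)·-1+(-2)·1 = -2
  [M]: (-1)·-1+(1)·1+(-2)·-1+(2)·-1+(-2)·0 = 2
⇒ Θ^-2 M^2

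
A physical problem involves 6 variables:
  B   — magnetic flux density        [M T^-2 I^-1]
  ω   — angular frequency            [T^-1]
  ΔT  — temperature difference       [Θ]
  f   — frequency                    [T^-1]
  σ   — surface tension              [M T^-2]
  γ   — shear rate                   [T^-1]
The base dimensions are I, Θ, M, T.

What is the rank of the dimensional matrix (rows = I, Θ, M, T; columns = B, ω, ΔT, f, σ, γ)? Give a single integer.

Dimensional matrix (I×Θ×M×T by B×ω×ΔT×f×σ×γ):
  I: [-1  0  0  0  0  0]
  Θ: [ 0  0  1  0  0  0]
  M: [ 1  0  0  0  1  0]
  T: [-2 -1  0 -1 -2 -1]
Echelon form has 4 nonzero rows (pivots: B,ω,ΔT,σ)

4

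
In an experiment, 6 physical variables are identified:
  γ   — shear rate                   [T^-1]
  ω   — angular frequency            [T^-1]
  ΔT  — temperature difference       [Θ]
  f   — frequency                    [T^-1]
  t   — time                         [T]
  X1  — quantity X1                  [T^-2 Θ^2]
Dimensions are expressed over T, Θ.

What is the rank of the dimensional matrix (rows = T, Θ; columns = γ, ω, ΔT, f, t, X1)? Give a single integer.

Write exponents as rows T,Θ / cols γ,ω,ΔT,f,t,X1:
  T: [-1 -1  0 -1  1 -2]
  Θ: [ 0  0  1  0  0  2]
Row reduction gives pivot columns γ,ΔT; rank = 2

2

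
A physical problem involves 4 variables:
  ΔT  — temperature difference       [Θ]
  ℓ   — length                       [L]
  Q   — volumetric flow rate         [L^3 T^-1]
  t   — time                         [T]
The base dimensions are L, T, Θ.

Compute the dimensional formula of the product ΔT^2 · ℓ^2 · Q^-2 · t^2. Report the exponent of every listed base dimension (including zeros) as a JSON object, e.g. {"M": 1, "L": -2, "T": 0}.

Write exponents as rows L,T,Θ / cols ΔT,ℓ,Q,t:
  L: [ 0  1  3  0]
  T: [ 0  0 -1  1]
  Θ: [ 1  0  0  0]
  [L]: (2)·0+(2)·1+(-2)·3+(2)·0 = -4
  [T]: (2)·0+(2)·0+(-2)·-1+(2)·1 = 4
  [Θ]: (2)·1+(2)·0+(-2)·0+(2)·0 = 2
⇒ L^-4 T^4 Θ^2

{"L": -4, "T": 4, "Θ": 2}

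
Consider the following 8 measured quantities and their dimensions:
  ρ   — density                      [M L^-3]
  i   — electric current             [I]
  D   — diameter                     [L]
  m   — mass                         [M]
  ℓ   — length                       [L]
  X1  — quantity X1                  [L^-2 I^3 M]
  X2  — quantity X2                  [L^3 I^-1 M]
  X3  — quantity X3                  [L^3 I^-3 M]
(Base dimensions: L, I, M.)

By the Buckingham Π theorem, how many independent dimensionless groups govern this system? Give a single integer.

Exponent matrix [L,I,M] × [ρ,i,D,m,ℓ,X1,X2,X3]:
  L: [-3  0  1  0  1 -2  3  3]
  I: [ 0  1  0  0  0  3 -1 -3]
  M: [ 1  0  0  1  0  1  1  1]
Echelon form has 3 nonzero rows (pivots: ρ,i,D)
n=8, r=3 ⇒ 5 dimensionless groups

5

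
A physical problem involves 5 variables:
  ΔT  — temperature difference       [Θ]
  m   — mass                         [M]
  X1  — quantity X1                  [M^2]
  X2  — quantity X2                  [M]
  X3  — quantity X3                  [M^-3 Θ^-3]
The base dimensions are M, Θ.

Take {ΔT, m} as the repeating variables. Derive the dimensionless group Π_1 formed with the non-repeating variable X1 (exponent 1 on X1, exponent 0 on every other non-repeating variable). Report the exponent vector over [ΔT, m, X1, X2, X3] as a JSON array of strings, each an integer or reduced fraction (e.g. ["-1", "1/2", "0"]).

["0", "-2", "1", "0", "0"]

Exponent matrix [M,Θ] × [ΔT,m,X1,X2,X3]:
  M: [ 0  1  2  1 -3]
  Θ: [ 1  0  0  0 -3]
Echelon form has 2 nonzero rows (pivots: ΔT,m)
Pivot set = {ΔT,m}, free = {X1,X2,X3}
RREF:
  r0: [   1    0    0    0   -3]
  r1: [   0    1    2    1   -3]
Fix exponent of X1 at 1, X2 at 0, X3 at 0; solve each RREF row for its pivot's exponent:
  r0: exp(ΔT) + (0)·1 = 0 ⇒ exp(ΔT) = 0
  r1: exp(m) + (2)·1 = 0 ⇒ exp(m) = -2
Π_1 = m^-2 · X1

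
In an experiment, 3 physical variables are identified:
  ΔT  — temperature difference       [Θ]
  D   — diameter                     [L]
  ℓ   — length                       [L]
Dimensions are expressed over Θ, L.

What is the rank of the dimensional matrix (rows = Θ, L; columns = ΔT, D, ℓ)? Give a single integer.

2

Dimensional matrix (Θ×L by ΔT×D×ℓ):
  Θ: [ 1  0  0]
  L: [ 0  1  1]
RREF → pivots at {ΔT,D} ⇒ r = 2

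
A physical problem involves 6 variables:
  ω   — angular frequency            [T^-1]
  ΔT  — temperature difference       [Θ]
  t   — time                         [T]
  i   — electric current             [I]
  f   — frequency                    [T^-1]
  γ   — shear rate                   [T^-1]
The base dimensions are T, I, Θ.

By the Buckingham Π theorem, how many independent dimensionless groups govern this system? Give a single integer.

3

Exponent matrix [T,I,Θ] × [ω,ΔT,t,i,f,γ]:
  T: [-1  0  1  0 -1 -1]
  I: [ 0  0  0  1  0  0]
  Θ: [ 0  1  0  0  0  0]
Row reduction gives pivot columns ω,ΔT,i; rank = 3
6 vars − rank 3 = 3 Π groups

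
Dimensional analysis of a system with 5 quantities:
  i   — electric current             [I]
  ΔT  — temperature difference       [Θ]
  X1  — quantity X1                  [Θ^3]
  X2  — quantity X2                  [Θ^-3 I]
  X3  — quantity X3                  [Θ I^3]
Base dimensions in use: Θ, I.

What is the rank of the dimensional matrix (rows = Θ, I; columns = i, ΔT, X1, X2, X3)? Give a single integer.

Exponent matrix [Θ,I] × [i,ΔT,X1,X2,X3]:
  Θ: [ 0  1  3 -3  1]
  I: [ 1  0  0  1  3]
RREF → pivots at {i,ΔT} ⇒ r = 2

2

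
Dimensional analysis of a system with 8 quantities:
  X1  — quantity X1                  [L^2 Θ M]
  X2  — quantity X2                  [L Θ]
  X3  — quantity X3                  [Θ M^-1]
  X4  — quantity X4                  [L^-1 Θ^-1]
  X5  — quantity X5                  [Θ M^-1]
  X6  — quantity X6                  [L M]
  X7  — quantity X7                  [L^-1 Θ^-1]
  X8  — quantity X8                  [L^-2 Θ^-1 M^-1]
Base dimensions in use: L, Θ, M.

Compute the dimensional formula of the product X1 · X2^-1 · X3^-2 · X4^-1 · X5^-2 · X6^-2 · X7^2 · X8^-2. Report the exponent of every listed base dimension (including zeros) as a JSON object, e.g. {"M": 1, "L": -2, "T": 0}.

Dimensional matrix (L×Θ×M by X1×X2×X3×X4×X5×X6×X7×X8):
  L: [ 2  1  0 -1  0  1 -1 -2]
  Θ: [ 1  1  1 -1  1  0 -1 -1]
  M: [ 1  0 -1  0 -1  1  0 -1]
  [L]: (1)·2+(-1)·1+(-2)·0+(-1)·-1+(-2)·0+(-2)·1+(2)·-1+(-2)·-2 = 2
  [Θ]: (1)·1+(-1)·1+(-2)·1+(-1)·-1+(-2)·1+(-2)·0+(2)·-1+(-2)·-1 = -3
  [M]: (1)·1+(-1)·0+(-2)·-1+(-1)·0+(-2)·-1+(-2)·1+(2)·0+(-2)·-1 = 5
⇒ L^2 Θ^-3 M^5

{"L": 2, "Θ": -3, "M": 5}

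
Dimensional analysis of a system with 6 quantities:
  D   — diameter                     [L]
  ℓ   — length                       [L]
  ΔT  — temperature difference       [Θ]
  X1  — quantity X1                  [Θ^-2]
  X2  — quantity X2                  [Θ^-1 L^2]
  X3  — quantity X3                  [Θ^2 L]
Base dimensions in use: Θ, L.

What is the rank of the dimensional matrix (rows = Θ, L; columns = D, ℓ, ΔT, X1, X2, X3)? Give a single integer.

Write exponents as rows Θ,L / cols D,ℓ,ΔT,X1,X2,X3:
  Θ: [ 0  0  1 -2 -1  2]
  L: [ 1  1  0  0  2  1]
Echelon form has 2 nonzero rows (pivots: D,ΔT)

2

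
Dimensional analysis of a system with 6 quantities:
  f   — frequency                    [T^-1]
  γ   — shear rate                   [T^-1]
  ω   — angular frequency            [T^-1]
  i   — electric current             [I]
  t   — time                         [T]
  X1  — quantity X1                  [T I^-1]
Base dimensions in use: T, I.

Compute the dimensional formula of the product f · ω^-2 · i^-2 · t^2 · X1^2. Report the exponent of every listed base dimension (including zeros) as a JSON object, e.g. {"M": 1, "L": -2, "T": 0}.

Exponent matrix [T,I] × [f,γ,ω,i,t,X1]:
  T: [-1 -1 -1  0  1  1]
  I: [ 0  0  0  1  0 -1]
  [T]: (1)·-1+(-2)·-1+(-2)·0+(2)·1+(2)·1 = 5
  [I]: (1)·0+(-2)·0+(-2)·1+(2)·0+(2)·-1 = -4
⇒ T^5 I^-4

{"T": 5, "I": -4}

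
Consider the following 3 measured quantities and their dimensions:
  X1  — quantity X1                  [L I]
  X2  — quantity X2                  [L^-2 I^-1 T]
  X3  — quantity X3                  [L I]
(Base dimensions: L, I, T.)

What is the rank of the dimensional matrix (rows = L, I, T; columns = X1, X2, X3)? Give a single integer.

2

Exponent matrix [L,I,T] × [X1,X2,X3]:
  L: [ 1 -2  1]
  I: [ 1 -1  1]
  T: [ 0  1  0]
Echelon form has 2 nonzero rows (pivots: X1,X2)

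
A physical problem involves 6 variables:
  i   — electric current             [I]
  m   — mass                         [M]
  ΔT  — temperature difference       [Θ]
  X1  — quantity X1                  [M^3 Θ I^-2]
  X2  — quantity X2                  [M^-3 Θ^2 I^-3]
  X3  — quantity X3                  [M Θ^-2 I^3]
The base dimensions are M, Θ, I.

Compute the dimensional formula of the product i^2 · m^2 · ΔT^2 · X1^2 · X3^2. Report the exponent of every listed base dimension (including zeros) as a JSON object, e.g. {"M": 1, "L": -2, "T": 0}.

Write exponents as rows M,Θ,I / cols i,m,ΔT,X1,X2,X3:
  M: [ 0  1  0  3 -3  1]
  Θ: [ 0  0  1  1  2 -2]
  I: [ 1  0  0 -2 -3  3]
  [M]: (2)·0+(2)·1+(2)·0+(2)·3+(2)·1 = 10
  [Θ]: (2)·0+(2)·0+(2)·1+(2)·1+(2)·-2 = 0
  [I]: (2)·1+(2)·0+(2)·0+(2)·-2+(2)·3 = 4
⇒ M^10 I^4

{"M": 10, "Θ": 0, "I": 4}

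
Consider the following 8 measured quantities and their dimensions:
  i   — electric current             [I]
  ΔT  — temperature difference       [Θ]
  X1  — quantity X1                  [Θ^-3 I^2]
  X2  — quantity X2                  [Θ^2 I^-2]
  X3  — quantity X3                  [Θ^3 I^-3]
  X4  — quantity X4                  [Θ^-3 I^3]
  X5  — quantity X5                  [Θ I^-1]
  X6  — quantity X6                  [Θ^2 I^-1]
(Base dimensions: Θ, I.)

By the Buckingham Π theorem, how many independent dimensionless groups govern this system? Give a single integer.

6

Exponent matrix [Θ,I] × [i,ΔT,X1,X2,X3,X4,X5,X6]:
  Θ: [ 0  1 -3  2  3 -3  1  2]
  I: [ 1  0  2 -2 -3  3 -1 -1]
Row reduction gives pivot columns i,ΔT; rank = 2
8 vars − rank 2 = 6 Π groups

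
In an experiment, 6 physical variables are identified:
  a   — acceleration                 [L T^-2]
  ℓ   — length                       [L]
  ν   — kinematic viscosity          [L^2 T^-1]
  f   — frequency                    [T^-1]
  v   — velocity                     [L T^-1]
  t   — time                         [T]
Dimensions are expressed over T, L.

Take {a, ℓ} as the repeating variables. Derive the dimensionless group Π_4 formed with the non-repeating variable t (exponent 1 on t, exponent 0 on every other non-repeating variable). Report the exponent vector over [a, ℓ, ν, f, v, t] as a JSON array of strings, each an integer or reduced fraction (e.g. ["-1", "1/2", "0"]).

["1/2", "-1/2", "0", "0", "0", "1"]

Dimensional matrix (T×L by a×ℓ×ν×f×v×t):
  T: [-2  0 -1 -1 -1  1]
  L: [ 1  1  2  0  1  0]
RREF → pivots at {a,ℓ} ⇒ r = 2
Repeat: a,ℓ; free: ν,f,v,t
RREF:
  r0: [   1    0  1/2  1/2  1/2 -1/2]
  r1: [   0    1  3/2 -1/2  1/2  1/2]
Fix exponent of t at 1, ν at 0, f at 0, v at 0; solve each RREF row for its pivot's exponent:
  r0: exp(a) + (-1/2)·1 = 0 ⇒ exp(a) = 1/2
  r1: exp(ℓ) + (1/2)·1 = 0 ⇒ exp(ℓ) = -1/2
Π_4 = a^(1/2) · ℓ^(-1/2) · t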